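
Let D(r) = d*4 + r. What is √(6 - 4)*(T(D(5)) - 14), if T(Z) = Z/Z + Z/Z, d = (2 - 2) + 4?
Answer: -12*√2 ≈ -16.971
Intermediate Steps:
d = 4 (d = 0 + 4 = 4)
D(r) = 16 + r (D(r) = 4*4 + r = 16 + r)
T(Z) = 2 (T(Z) = 1 + 1 = 2)
√(6 - 4)*(T(D(5)) - 14) = √(6 - 4)*(2 - 14) = √2*(-12) = -12*√2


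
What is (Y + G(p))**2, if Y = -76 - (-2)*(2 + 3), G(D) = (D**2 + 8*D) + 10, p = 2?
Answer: 1296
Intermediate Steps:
G(D) = 10 + D**2 + 8*D
Y = -66 (Y = -76 - (-2)*5 = -76 - 1*(-10) = -76 + 10 = -66)
(Y + G(p))**2 = (-66 + (10 + 2**2 + 8*2))**2 = (-66 + (10 + 4 + 16))**2 = (-66 + 30)**2 = (-36)**2 = 1296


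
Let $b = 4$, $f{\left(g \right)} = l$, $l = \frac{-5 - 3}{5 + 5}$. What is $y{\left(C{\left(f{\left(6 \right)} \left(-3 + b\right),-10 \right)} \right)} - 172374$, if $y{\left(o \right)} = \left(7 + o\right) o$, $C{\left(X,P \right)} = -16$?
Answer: $-172230$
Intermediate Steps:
$l = - \frac{4}{5}$ ($l = - \frac{8}{10} = \left(-8\right) \frac{1}{10} = - \frac{4}{5} \approx -0.8$)
$f{\left(g \right)} = - \frac{4}{5}$
$y{\left(o \right)} = o \left(7 + o\right)$
$y{\left(C{\left(f{\left(6 \right)} \left(-3 + b\right),-10 \right)} \right)} - 172374 = - 16 \left(7 - 16\right) - 172374 = \left(-16\right) \left(-9\right) - 172374 = 144 - 172374 = -172230$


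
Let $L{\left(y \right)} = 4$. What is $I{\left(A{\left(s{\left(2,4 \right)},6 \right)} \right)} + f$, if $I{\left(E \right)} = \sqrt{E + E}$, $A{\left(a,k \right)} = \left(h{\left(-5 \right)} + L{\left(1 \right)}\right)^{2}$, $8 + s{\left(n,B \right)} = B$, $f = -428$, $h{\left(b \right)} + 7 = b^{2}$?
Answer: $-428 + 22 \sqrt{2} \approx -396.89$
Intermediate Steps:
$h{\left(b \right)} = -7 + b^{2}$
$s{\left(n,B \right)} = -8 + B$
$A{\left(a,k \right)} = 484$ ($A{\left(a,k \right)} = \left(\left(-7 + \left(-5\right)^{2}\right) + 4\right)^{2} = \left(\left(-7 + 25\right) + 4\right)^{2} = \left(18 + 4\right)^{2} = 22^{2} = 484$)
$I{\left(E \right)} = \sqrt{2} \sqrt{E}$ ($I{\left(E \right)} = \sqrt{2 E} = \sqrt{2} \sqrt{E}$)
$I{\left(A{\left(s{\left(2,4 \right)},6 \right)} \right)} + f = \sqrt{2} \sqrt{484} - 428 = \sqrt{2} \cdot 22 - 428 = 22 \sqrt{2} - 428 = -428 + 22 \sqrt{2}$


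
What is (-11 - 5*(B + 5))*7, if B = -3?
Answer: -147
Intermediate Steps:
(-11 - 5*(B + 5))*7 = (-11 - 5*(-3 + 5))*7 = (-11 - 5*2)*7 = (-11 - 10)*7 = -21*7 = -147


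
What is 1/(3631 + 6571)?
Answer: 1/10202 ≈ 9.8020e-5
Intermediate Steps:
1/(3631 + 6571) = 1/10202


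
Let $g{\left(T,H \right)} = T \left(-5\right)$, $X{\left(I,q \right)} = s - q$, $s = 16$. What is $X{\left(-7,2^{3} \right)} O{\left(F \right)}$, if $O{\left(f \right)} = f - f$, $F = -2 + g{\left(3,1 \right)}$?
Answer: $0$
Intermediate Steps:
$X{\left(I,q \right)} = 16 - q$
$g{\left(T,H \right)} = - 5 T$
$F = -17$ ($F = -2 - 15 = -17$)
$O{\left(f \right)} = 0$
$X{\left(-7,2^{3} \right)} O{\left(F \right)} = \left(16 - 2^{3}\right) 0 = \left(16 - 8\right) 0 = 8 \cdot 0 = 0$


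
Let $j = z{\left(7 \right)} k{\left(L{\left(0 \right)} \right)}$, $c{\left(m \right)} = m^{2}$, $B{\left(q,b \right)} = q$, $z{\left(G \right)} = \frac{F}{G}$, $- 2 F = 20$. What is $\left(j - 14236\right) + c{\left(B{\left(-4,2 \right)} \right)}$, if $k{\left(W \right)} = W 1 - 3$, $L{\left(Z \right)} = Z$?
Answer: $- \frac{99510}{7} \approx -14216.0$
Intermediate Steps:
$F = -10$ ($F = \left(- \frac{1}{2}\right) 20 = -10$)
$z{\left(G \right)} = - \frac{10}{G}$
$k{\left(W \right)} = -3 + W$ ($k{\left(W \right)} = W - 3 = -3 + W$)
$j = \frac{30}{7}$ ($j = - \frac{10}{7} \left(-3 + 0\right) = \left(-10\right) \frac{1}{7} \left(-3\right) = \left(- \frac{10}{7}\right) \left(-3\right) = \frac{30}{7} \approx 4.2857$)
$\left(j - 14236\right) + c{\left(B{\left(-4,2 \right)} \right)} = \left(\frac{30}{7} - 14236\right) + \left(-4\right)^{2} = - \frac{99622}{7} + 16 = - \frac{99510}{7}$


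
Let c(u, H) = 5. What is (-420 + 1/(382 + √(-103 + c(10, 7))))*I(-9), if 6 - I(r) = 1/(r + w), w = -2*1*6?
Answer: 127*(-2940*√2 + 160439*I)/(21*(-382*I + 7*√2)) ≈ -2540.0 - 0.00040999*I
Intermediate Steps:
w = -12 (w = -2*6 = -12)
I(r) = 6 - 1/(-12 + r) (I(r) = 6 - 1/(r - 12) = 6 - 1/(-12 + r))
(-420 + 1/(382 + √(-103 + c(10, 7))))*I(-9) = (-420 + 1/(382 + √(-103 + 5)))*((-73 + 6*(-9))/(-12 - 9)) = (-420 + 1/(382 + √(-98)))*((-73 - 54)/(-21)) = (-420 + 1/(382 + 7*I*√2))*(-1/21*(-127)) = (-420 + 1/(382 + 7*I*√2))*(127/21) = -2540 + 127/(21*(382 + 7*I*√2))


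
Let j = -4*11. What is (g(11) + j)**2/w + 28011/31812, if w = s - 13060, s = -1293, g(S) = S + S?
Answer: 128881625/152199212 ≈ 0.84680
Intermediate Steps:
g(S) = 2*S
j = -44
w = -14353 (w = -1293 - 13060 = -14353)
(g(11) + j)**2/w + 28011/31812 = (2*11 - 44)**2/(-14353) + 28011/31812 = (22 - 44)**2*(-1/14353) + 28011*(1/31812) = (-22)**2*(-1/14353) + 9337/10604 = 484*(-1/14353) + 9337/10604 = -484/14353 + 9337/10604 = 128881625/152199212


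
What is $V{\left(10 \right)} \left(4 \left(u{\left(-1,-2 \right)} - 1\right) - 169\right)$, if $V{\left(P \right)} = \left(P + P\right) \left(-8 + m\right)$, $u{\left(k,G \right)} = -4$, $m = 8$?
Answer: $0$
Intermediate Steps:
$V{\left(P \right)} = 0$ ($V{\left(P \right)} = \left(P + P\right) \left(-8 + 8\right) = 2 P 0 = 0$)
$V{\left(10 \right)} \left(4 \left(u{\left(-1,-2 \right)} - 1\right) - 169\right) = 0 \left(4 \left(-4 - 1\right) - 169\right) = 0 \left(4 \left(-5\right) - 169\right) = 0 \left(-20 - 169\right) = 0 \left(-189\right) = 0$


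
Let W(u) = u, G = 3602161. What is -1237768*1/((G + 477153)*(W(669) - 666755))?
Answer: 309442/679293486251 ≈ 4.5553e-7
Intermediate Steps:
-1237768*1/((G + 477153)*(W(669) - 666755)) = -1237768*1/((669 - 666755)*(3602161 + 477153)) = -1237768/((-666086*4079314)) = -1237768/(-2717173945004) = -1237768*(-1/2717173945004) = 309442/679293486251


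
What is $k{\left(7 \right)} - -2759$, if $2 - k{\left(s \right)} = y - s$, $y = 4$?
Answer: $2764$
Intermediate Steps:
$k{\left(s \right)} = -2 + s$ ($k{\left(s \right)} = 2 - \left(4 - s\right) = 2 + \left(-4 + s\right) = -2 + s$)
$k{\left(7 \right)} - -2759 = \left(-2 + 7\right) - -2759 = 5 + 2759 = 2764$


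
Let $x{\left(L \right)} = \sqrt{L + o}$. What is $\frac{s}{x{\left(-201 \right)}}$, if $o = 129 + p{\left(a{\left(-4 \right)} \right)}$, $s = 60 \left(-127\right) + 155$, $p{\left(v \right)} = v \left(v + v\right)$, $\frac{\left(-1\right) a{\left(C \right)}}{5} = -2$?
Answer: $- \frac{7465 \sqrt{2}}{16} \approx -659.82$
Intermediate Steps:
$a{\left(C \right)} = 10$ ($a{\left(C \right)} = \left(-5\right) \left(-2\right) = 10$)
$p{\left(v \right)} = 2 v^{2}$ ($p{\left(v \right)} = v 2 v = 2 v^{2}$)
$s = -7465$ ($s = -7620 + 155 = -7465$)
$o = 329$ ($o = 129 + 2 \cdot 10^{2} = 129 + 2 \cdot 100 = 129 + 200 = 329$)
$x{\left(L \right)} = \sqrt{329 + L}$ ($x{\left(L \right)} = \sqrt{L + 329} = \sqrt{329 + L}$)
$\frac{s}{x{\left(-201 \right)}} = - \frac{7465}{\sqrt{329 - 201}} = - \frac{7465}{\sqrt{128}} = - \frac{7465}{8 \sqrt{2}} = - 7465 \frac{\sqrt{2}}{16} = - \frac{7465 \sqrt{2}}{16}$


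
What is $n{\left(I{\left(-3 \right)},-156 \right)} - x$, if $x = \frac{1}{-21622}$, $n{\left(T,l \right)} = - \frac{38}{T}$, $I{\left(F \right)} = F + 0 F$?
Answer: $\frac{821639}{64866} \approx 12.667$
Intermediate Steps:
$I{\left(F \right)} = F$ ($I{\left(F \right)} = F + 0 = F$)
$x = - \frac{1}{21622} \approx -4.6249 \cdot 10^{-5}$
$n{\left(I{\left(-3 \right)},-156 \right)} - x = - \frac{38}{-3} - - \frac{1}{21622} = \left(-38\right) \left(- \frac{1}{3}\right) + \frac{1}{21622} = \frac{38}{3} + \frac{1}{21622} = \frac{821639}{64866}$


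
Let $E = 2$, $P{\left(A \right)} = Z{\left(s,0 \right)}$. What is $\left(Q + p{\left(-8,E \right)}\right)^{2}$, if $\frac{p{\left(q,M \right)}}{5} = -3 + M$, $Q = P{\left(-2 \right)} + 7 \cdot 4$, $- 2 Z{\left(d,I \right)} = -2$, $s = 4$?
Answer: $576$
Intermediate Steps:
$Z{\left(d,I \right)} = 1$ ($Z{\left(d,I \right)} = \left(- \frac{1}{2}\right) \left(-2\right) = 1$)
$P{\left(A \right)} = 1$
$Q = 29$ ($Q = 1 + 7 \cdot 4 = 1 + 28 = 29$)
$p{\left(q,M \right)} = -15 + 5 M$ ($p{\left(q,M \right)} = 5 \left(-3 + M\right) = -15 + 5 M$)
$\left(Q + p{\left(-8,E \right)}\right)^{2} = \left(29 + \left(-15 + 5 \cdot 2\right)\right)^{2} = \left(29 + \left(-15 + 10\right)\right)^{2} = \left(29 - 5\right)^{2} = 24^{2} = 576$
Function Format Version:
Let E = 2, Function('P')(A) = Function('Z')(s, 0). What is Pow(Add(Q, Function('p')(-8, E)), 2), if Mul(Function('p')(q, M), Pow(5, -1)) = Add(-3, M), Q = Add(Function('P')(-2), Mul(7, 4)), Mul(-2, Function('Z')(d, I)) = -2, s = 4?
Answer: 576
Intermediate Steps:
Function('Z')(d, I) = 1 (Function('Z')(d, I) = Mul(Rational(-1, 2), -2) = 1)
Function('P')(A) = 1
Q = 29 (Q = Add(1, Mul(7, 4)) = Add(1, 28) = 29)
Function('p')(q, M) = Add(-15, Mul(5, M)) (Function('p')(q, M) = Mul(5, Add(-3, M)) = Add(-15, Mul(5, M)))
Pow(Add(Q, Function('p')(-8, E)), 2) = Pow(Add(29, Add(-15, Mul(5, 2))), 2) = Pow(Add(29, Add(-15, 10)), 2) = Pow(Add(29, -5), 2) = Pow(24, 2) = 576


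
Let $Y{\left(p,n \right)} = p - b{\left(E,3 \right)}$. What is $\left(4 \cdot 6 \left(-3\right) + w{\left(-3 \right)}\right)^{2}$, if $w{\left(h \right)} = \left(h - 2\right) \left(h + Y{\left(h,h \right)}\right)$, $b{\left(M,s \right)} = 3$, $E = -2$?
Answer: $729$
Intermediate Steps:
$Y{\left(p,n \right)} = -3 + p$ ($Y{\left(p,n \right)} = p - 3 = -3 + p$)
$w{\left(h \right)} = \left(-3 + 2 h\right) \left(-2 + h\right)$ ($w{\left(h \right)} = \left(h - 2\right) \left(h + \left(-3 + h\right)\right) = \left(-2 + h\right) \left(-3 + 2 h\right) = \left(-3 + 2 h\right) \left(-2 + h\right)$)
$\left(4 \cdot 6 \left(-3\right) + w{\left(-3 \right)}\right)^{2} = \left(4 \cdot 6 \left(-3\right) + \left(6 - -21 + 2 \left(-3\right)^{2}\right)\right)^{2} = \left(24 \left(-3\right) + \left(6 + 21 + 2 \cdot 9\right)\right)^{2} = \left(-72 + \left(6 + 21 + 18\right)\right)^{2} = \left(-72 + 45\right)^{2} = \left(-27\right)^{2} = 729$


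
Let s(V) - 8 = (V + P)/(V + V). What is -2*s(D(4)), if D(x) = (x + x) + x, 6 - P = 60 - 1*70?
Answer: -55/3 ≈ -18.333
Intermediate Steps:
P = 16 (P = 6 - (60 - 1*70) = 6 - (60 - 70) = 6 - 1*(-10) = 6 + 10 = 16)
D(x) = 3*x (D(x) = 2*x + x = 3*x)
s(V) = 8 + (16 + V)/(2*V) (s(V) = 8 + (V + 16)/(V + V) = 8 + (16 + V)/((2*V)) = 8 + (16 + V)*(1/(2*V)) = 8 + (16 + V)/(2*V))
-2*s(D(4)) = -2*(17/2 + 8/((3*4))) = -2*(17/2 + 8/12) = -2*(17/2 + 8*(1/12)) = -2*(17/2 + 2/3) = -2*55/6 = -55/3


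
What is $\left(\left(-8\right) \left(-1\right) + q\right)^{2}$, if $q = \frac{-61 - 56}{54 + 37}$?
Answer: $\frac{2209}{49} \approx 45.082$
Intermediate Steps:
$q = - \frac{9}{7}$ ($q = - \frac{117}{91} = \left(-117\right) \frac{1}{91} = - \frac{9}{7} \approx -1.2857$)
$\left(\left(-8\right) \left(-1\right) + q\right)^{2} = \left(\left(-8\right) \left(-1\right) - \frac{9}{7}\right)^{2} = \left(8 - \frac{9}{7}\right)^{2} = \left(\frac{47}{7}\right)^{2} = \frac{2209}{49}$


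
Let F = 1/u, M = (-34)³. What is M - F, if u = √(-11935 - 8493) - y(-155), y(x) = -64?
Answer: (-78608*√5107 + 2515457*I)/(2*(√5107 - 32*I)) ≈ -39304.0 + 0.0058327*I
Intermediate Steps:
u = 64 + 2*I*√5107 (u = √(-11935 - 8493) - 1*(-64) = √(-20428) + 64 = 2*I*√5107 + 64 = 64 + 2*I*√5107 ≈ 64.0 + 142.93*I)
M = -39304
F = 1/(64 + 2*I*√5107) ≈ 0.0026097 - 0.005828*I
M - F = -39304 - (16/6131 - I*√5107/12262) = -39304 + (-16/6131 + I*√5107/12262) = -240972840/6131 + I*√5107/12262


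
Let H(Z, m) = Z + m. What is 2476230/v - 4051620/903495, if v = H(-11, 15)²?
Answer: 74573219931/481864 ≈ 1.5476e+5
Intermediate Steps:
v = 16 (v = (-11 + 15)² = 4² = 16)
2476230/v - 4051620/903495 = 2476230/16 - 4051620/903495 = 2476230*(1/16) - 4051620*1/903495 = 1238115/8 - 270108/60233 = 74573219931/481864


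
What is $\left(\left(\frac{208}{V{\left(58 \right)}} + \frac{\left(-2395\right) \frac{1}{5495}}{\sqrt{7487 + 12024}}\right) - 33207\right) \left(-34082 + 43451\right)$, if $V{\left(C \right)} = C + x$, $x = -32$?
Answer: $-311041431 - \frac{4487751 \sqrt{19511}}{21442589} \approx -3.1104 \cdot 10^{8}$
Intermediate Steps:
$V{\left(C \right)} = -32 + C$ ($V{\left(C \right)} = C - 32 = -32 + C$)
$\left(\left(\frac{208}{V{\left(58 \right)}} + \frac{\left(-2395\right) \frac{1}{5495}}{\sqrt{7487 + 12024}}\right) - 33207\right) \left(-34082 + 43451\right) = \left(\left(\frac{208}{-32 + 58} + \frac{\left(-2395\right) \frac{1}{5495}}{\sqrt{7487 + 12024}}\right) - 33207\right) \left(-34082 + 43451\right) = \left(\left(\frac{208}{26} + \frac{\left(-2395\right) \frac{1}{5495}}{\sqrt{19511}}\right) - 33207\right) 9369 = \left(\left(208 \cdot \frac{1}{26} - \frac{479 \frac{\sqrt{19511}}{19511}}{1099}\right) - 33207\right) 9369 = \left(\left(8 - \frac{479 \sqrt{19511}}{21442589}\right) - 33207\right) 9369 = \left(-33199 - \frac{479 \sqrt{19511}}{21442589}\right) 9369 = -311041431 - \frac{4487751 \sqrt{19511}}{21442589}$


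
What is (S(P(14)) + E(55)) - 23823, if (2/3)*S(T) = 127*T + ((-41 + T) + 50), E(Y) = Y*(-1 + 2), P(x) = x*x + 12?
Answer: 32363/2 ≈ 16182.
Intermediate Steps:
P(x) = 12 + x² (P(x) = x² + 12 = 12 + x²)
E(Y) = Y (E(Y) = Y*1 = Y)
S(T) = 27/2 + 192*T (S(T) = 3*(127*T + ((-41 + T) + 50))/2 = 3*(127*T + (9 + T))/2 = 3*(9 + 128*T)/2 = 27/2 + 192*T)
(S(P(14)) + E(55)) - 23823 = ((27/2 + 192*(12 + 14²)) + 55) - 23823 = ((27/2 + 192*(12 + 196)) + 55) - 23823 = ((27/2 + 192*208) + 55) - 23823 = ((27/2 + 39936) + 55) - 23823 = (79899/2 + 55) - 23823 = 80009/2 - 23823 = 32363/2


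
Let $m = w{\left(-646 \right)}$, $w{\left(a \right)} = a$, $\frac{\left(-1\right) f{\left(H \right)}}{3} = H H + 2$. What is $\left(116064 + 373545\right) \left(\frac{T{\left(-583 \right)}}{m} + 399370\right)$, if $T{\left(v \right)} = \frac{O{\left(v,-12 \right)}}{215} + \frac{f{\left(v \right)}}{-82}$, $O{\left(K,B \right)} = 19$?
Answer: $\frac{117202028066047017}{599420} \approx 1.9553 \cdot 10^{11}$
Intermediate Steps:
$f{\left(H \right)} = -6 - 3 H^{2}$ ($f{\left(H \right)} = - 3 \left(H H + 2\right) = - 3 \left(H^{2} + 2\right) = - 3 \left(2 + H^{2}\right) = -6 - 3 H^{2}$)
$m = -646$
$T{\left(v \right)} = \frac{1424}{8815} + \frac{3 v^{2}}{82}$ ($T{\left(v \right)} = \frac{19}{215} + \frac{-6 - 3 v^{2}}{-82} = 19 \cdot \frac{1}{215} + \left(-6 - 3 v^{2}\right) \left(- \frac{1}{82}\right) = \frac{19}{215} + \left(\frac{3}{41} + \frac{3 v^{2}}{82}\right) = \frac{1424}{8815} + \frac{3 v^{2}}{82}$)
$\left(116064 + 373545\right) \left(\frac{T{\left(-583 \right)}}{m} + 399370\right) = \left(116064 + 373545\right) \left(\frac{\frac{1424}{8815} + \frac{3 \left(-583\right)^{2}}{82}}{-646} + 399370\right) = 489609 \left(\left(\frac{1424}{8815} + \frac{3}{82} \cdot 339889\right) \left(- \frac{1}{646}\right) + 399370\right) = 489609 \left(\left(\frac{1424}{8815} + \frac{1019667}{82}\right) \left(- \frac{1}{646}\right) + 399370\right) = 489609 \left(\frac{219231253}{17630} \left(- \frac{1}{646}\right) + 399370\right) = 489609 \left(- \frac{11538487}{599420} + 399370\right) = 489609 \cdot \frac{239378826913}{599420} = \frac{117202028066047017}{599420}$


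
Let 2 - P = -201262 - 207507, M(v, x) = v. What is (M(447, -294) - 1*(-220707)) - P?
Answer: -187617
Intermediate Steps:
P = 408771 (P = 2 - (-201262 - 207507) = 2 - 1*(-408769) = 2 + 408769 = 408771)
(M(447, -294) - 1*(-220707)) - P = (447 - 1*(-220707)) - 1*408771 = (447 + 220707) - 408771 = 221154 - 408771 = -187617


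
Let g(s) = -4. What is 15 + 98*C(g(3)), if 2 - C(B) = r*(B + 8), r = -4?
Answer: 1779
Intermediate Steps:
C(B) = 34 + 4*B (C(B) = 2 - (-4)*(B + 8) = 2 - (-4)*(8 + B) = 2 - (-32 - 4*B) = 2 + (32 + 4*B) = 34 + 4*B)
15 + 98*C(g(3)) = 15 + 98*(34 + 4*(-4)) = 15 + 98*(34 - 16) = 15 + 98*18 = 15 + 1764 = 1779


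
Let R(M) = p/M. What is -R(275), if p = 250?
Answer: -10/11 ≈ -0.90909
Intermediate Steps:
R(M) = 250/M
-R(275) = -250/275 = -1*10/11 = -10/11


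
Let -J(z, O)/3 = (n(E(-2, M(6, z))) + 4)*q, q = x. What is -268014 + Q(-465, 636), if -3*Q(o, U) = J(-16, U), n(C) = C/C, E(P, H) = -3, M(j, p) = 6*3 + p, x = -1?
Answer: -268019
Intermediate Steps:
M(j, p) = 18 + p
n(C) = 1
q = -1
J(z, O) = 15 (J(z, O) = -3*(1 + 4)*(-1) = -15*(-1) = -3*(-5) = 15)
Q(o, U) = -5 (Q(o, U) = -⅓*15 = -5)
-268014 + Q(-465, 636) = -268014 - 5 = -268019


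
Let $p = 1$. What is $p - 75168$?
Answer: $-75167$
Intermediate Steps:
$p - 75168 = 1 - 75168 = -75167$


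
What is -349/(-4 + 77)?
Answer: -349/73 ≈ -4.7808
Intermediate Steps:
-349/(-4 + 77) = -349/73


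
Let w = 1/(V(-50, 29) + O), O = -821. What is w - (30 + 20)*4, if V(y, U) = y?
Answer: -174201/871 ≈ -200.00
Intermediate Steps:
w = -1/871 (w = 1/(-50 - 821) = 1/(-871) = -1/871 ≈ -0.0011481)
w - (30 + 20)*4 = -1/871 - (30 + 20)*4 = -1/871 - 50*4 = -1/871 - 1*200 = -1/871 - 200 = -174201/871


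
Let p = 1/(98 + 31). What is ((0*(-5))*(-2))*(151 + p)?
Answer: 0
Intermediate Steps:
p = 1/129 ≈ 0.0077519
((0*(-5))*(-2))*(151 + p) = ((0*(-5))*(-2))*(151 + 1/129) = (0*(-2))*(19480/129) = 0*(19480/129) = 0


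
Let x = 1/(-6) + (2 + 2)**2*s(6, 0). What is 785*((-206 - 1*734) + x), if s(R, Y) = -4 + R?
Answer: -4277465/6 ≈ -7.1291e+5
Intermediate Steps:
x = 191/6 (x = 1/(-6) + (2 + 2)**2*(-4 + 6) = -1/6 + 4**2*2 = -1/6 + 16*2 = -1/6 + 32 = 191/6 ≈ 31.833)
785*((-206 - 1*734) + x) = 785*((-206 - 1*734) + 191/6) = 785*((-206 - 734) + 191/6) = 785*(-940 + 191/6) = 785*(-5449/6) = -4277465/6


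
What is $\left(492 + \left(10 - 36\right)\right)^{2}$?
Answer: $217156$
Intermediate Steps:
$\left(492 + \left(10 - 36\right)\right)^{2} = \left(492 - 26\right)^{2} = 466^{2} = 217156$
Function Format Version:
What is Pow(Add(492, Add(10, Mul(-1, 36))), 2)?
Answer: 217156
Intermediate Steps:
Pow(Add(492, Add(10, Mul(-1, 36))), 2) = Pow(Add(492, Add(10, -36)), 2) = Pow(Add(492, -26), 2) = Pow(466, 2) = 217156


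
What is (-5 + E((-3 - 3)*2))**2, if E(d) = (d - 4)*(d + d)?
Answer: 143641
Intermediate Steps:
E(d) = 2*d*(-4 + d) (E(d) = (-4 + d)*(2*d) = 2*d*(-4 + d))
(-5 + E((-3 - 3)*2))**2 = (-5 + 2*((-3 - 3)*2)*(-4 + (-3 - 3)*2))**2 = (-5 + 2*(-6*2)*(-4 - 6*2))**2 = (-5 + 2*(-12)*(-4 - 12))**2 = (-5 + 2*(-12)*(-16))**2 = (-5 + 384)**2 = 379**2 = 143641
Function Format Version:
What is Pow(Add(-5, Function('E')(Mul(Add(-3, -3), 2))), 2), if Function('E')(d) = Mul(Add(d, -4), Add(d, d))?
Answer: 143641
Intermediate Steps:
Function('E')(d) = Mul(2, d, Add(-4, d)) (Function('E')(d) = Mul(Add(-4, d), Mul(2, d)) = Mul(2, d, Add(-4, d)))
Pow(Add(-5, Function('E')(Mul(Add(-3, -3), 2))), 2) = Pow(Add(-5, Mul(2, Mul(Add(-3, -3), 2), Add(-4, Mul(Add(-3, -3), 2)))), 2) = Pow(Add(-5, Mul(2, Mul(-6, 2), Add(-4, Mul(-6, 2)))), 2) = Pow(Add(-5, Mul(2, -12, Add(-4, -12))), 2) = Pow(Add(-5, Mul(2, -12, -16)), 2) = Pow(Add(-5, 384), 2) = Pow(379, 2) = 143641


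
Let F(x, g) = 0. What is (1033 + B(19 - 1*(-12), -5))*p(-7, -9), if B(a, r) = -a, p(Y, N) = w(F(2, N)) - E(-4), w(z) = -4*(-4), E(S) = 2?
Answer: 14028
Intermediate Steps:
w(z) = 16
p(Y, N) = 14 (p(Y, N) = 16 - 1*2 = 16 - 2 = 14)
(1033 + B(19 - 1*(-12), -5))*p(-7, -9) = (1033 - (19 - 1*(-12)))*14 = (1033 - (19 + 12))*14 = (1033 - 1*31)*14 = (1033 - 31)*14 = 1002*14 = 14028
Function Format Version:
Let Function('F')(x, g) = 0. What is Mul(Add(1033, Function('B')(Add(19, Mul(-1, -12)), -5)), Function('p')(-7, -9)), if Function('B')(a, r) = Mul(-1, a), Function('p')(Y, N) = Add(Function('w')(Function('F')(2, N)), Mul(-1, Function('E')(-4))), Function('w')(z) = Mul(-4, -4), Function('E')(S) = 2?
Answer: 14028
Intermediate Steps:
Function('w')(z) = 16
Function('p')(Y, N) = 14 (Function('p')(Y, N) = Add(16, Mul(-1, 2)) = Add(16, -2) = 14)
Mul(Add(1033, Function('B')(Add(19, Mul(-1, -12)), -5)), Function('p')(-7, -9)) = Mul(Add(1033, Mul(-1, Add(19, Mul(-1, -12)))), 14) = Mul(Add(1033, Mul(-1, Add(19, 12))), 14) = Mul(Add(1033, Mul(-1, 31)), 14) = Mul(Add(1033, -31), 14) = Mul(1002, 14) = 14028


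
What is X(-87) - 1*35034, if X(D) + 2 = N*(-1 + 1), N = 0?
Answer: -35036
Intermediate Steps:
X(D) = -2 (X(D) = -2 + 0*(-1 + 1) = -2 + 0*0 = -2 + 0 = -2)
X(-87) - 1*35034 = -2 - 1*35034 = -2 - 35034 = -35036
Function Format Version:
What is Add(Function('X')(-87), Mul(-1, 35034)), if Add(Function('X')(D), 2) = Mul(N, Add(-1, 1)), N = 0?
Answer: -35036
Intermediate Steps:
Function('X')(D) = -2 (Function('X')(D) = Add(-2, Mul(0, Add(-1, 1))) = Add(-2, Mul(0, 0)) = Add(-2, 0) = -2)
Add(Function('X')(-87), Mul(-1, 35034)) = Add(-2, Mul(-1, 35034)) = Add(-2, -35034) = -35036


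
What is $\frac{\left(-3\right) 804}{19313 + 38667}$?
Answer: $- \frac{603}{14495} \approx -0.041601$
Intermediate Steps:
$\frac{\left(-3\right) 804}{19313 + 38667} = - \frac{2412}{57980} = \left(-2412\right) \frac{1}{57980} = - \frac{603}{14495}$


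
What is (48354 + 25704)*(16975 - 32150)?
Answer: -1123830150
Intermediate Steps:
(48354 + 25704)*(16975 - 32150) = 74058*(-15175) = -1123830150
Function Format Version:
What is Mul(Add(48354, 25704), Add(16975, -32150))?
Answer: -1123830150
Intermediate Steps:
Mul(Add(48354, 25704), Add(16975, -32150)) = Mul(74058, -15175) = -1123830150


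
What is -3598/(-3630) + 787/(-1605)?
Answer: 32422/64735 ≈ 0.50084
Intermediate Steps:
-3598/(-3630) + 787/(-1605) = -3598*(-1/3630) + 787*(-1/1605) = 1799/1815 - 787/1605 = 32422/64735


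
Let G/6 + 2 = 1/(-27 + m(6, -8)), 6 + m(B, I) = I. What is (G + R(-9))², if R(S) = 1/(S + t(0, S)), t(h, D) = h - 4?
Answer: 42445225/284089 ≈ 149.41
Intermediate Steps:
m(B, I) = -6 + I
t(h, D) = -4 + h
R(S) = 1/(-4 + S) (R(S) = 1/(S + (-4 + 0)) = 1/(S - 4) = 1/(-4 + S))
G = -498/41 (G = -12 + 6/(-27 + (-6 - 8)) = -12 + 6/(-27 - 14) = -12 + 6/(-41) = -12 + 6*(-1/41) = -12 - 6/41 = -498/41 ≈ -12.146)
(G + R(-9))² = (-498/41 + 1/(-4 - 9))² = (-498/41 + 1/(-13))² = (-498/41 - 1/13)² = (-6515/533)² = 42445225/284089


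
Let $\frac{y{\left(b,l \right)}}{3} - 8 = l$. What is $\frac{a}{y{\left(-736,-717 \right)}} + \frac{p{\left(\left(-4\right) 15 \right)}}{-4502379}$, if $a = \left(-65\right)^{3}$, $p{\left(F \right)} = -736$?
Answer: $\frac{137385266483}{1064062237} \approx 129.11$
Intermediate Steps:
$y{\left(b,l \right)} = 24 + 3 l$
$a = -274625$
$\frac{a}{y{\left(-736,-717 \right)}} + \frac{p{\left(\left(-4\right) 15 \right)}}{-4502379} = - \frac{274625}{24 + 3 \left(-717\right)} - \frac{736}{-4502379} = - \frac{274625}{24 - 2151} - - \frac{736}{4502379} = - \frac{274625}{-2127} + \frac{736}{4502379} = \left(-274625\right) \left(- \frac{1}{2127}\right) + \frac{736}{4502379} = \frac{274625}{2127} + \frac{736}{4502379} = \frac{137385266483}{1064062237}$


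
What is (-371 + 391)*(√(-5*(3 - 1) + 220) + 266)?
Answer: 5320 + 20*√210 ≈ 5609.8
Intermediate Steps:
(-371 + 391)*(√(-5*(3 - 1) + 220) + 266) = 20*(√(-5*2 + 220) + 266) = 20*(√(-10 + 220) + 266) = 20*(√210 + 266) = 20*(266 + √210) = 5320 + 20*√210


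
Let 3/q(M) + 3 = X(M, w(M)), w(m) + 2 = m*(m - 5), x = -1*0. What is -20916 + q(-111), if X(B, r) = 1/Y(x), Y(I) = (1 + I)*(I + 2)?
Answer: -104586/5 ≈ -20917.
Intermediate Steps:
x = 0
Y(I) = (1 + I)*(2 + I)
w(m) = -2 + m*(-5 + m) (w(m) = -2 + m*(m - 5) = -2 + m*(-5 + m))
X(B, r) = ½ (X(B, r) = 1/(2 + 0² + 3*0) = 1/(2 + 0 + 0) = 1/2 = ½)
q(M) = -6/5 (q(M) = 3/(-3 + ½) = 3/(-5/2) = 3*(-⅖) = -6/5)
-20916 + q(-111) = -20916 - 6/5 = -104586/5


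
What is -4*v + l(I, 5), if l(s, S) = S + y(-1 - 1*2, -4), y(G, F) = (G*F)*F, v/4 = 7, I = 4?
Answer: -155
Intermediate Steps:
v = 28 (v = 4*7 = 28)
y(G, F) = G*F² (y(G, F) = (F*G)*F = G*F²)
l(s, S) = -48 + S (l(s, S) = S + (-1 - 1*2)*(-4)² = S + (-1 - 2)*16 = S - 3*16 = S - 48 = -48 + S)
-4*v + l(I, 5) = -4*28 + (-48 + 5) = -112 - 43 = -155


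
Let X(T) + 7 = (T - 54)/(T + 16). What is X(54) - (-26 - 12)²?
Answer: -1451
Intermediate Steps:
X(T) = -7 + (-54 + T)/(16 + T) (X(T) = -7 + (T - 54)/(T + 16) = -7 + (-54 + T)/(16 + T))
X(54) - (-26 - 12)² = 2*(-83 - 3*54)/(16 + 54) - (-26 - 12)² = 2*(-83 - 162)/70 - 1*(-38)² = 2*(1/70)*(-245) - 1*1444 = -7 - 1444 = -1451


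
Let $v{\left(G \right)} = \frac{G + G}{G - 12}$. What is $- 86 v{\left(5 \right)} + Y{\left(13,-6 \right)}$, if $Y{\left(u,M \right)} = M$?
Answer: $\frac{818}{7} \approx 116.86$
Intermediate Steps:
$v{\left(G \right)} = \frac{2 G}{-12 + G}$
$- 86 v{\left(5 \right)} + Y{\left(13,-6 \right)} = - 86 \cdot 2 \cdot 5 \frac{1}{-12 + 5} - 6 = - 86 \cdot 2 \cdot 5 \frac{1}{-7} - 6 = - 86 \cdot 2 \cdot 5 \left(- \frac{1}{7}\right) - 6 = \left(-86\right) \left(- \frac{10}{7}\right) - 6 = \frac{860}{7} - 6 = \frac{818}{7}$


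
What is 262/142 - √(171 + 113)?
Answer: 131/71 - 2*√71 ≈ -15.007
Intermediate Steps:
262/142 - √(171 + 113) = 262*(1/142) - √284 = 131/71 - 2*√71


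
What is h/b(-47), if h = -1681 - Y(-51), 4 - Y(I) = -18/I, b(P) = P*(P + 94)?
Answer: 28639/37553 ≈ 0.76263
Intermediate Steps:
b(P) = P*(94 + P)
Y(I) = 4 + 18/I (Y(I) = 4 - (-18)/I = 4 + 18/I)
h = -28639/17 (h = -1681 - (4 + 18/(-51)) = -1681 - (4 + 18*(-1/51)) = -1681 - (4 - 6/17) = -1681 - 1*62/17 = -1681 - 62/17 = -28639/17 ≈ -1684.6)
h/b(-47) = -28639*(-1/(47*(94 - 47)))/17 = -28639/(17*((-47*47))) = -28639/17/(-2209) = -28639/17*(-1/2209) = 28639/37553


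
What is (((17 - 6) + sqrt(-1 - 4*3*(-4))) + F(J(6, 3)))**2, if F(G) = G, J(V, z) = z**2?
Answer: (20 + sqrt(47))**2 ≈ 721.23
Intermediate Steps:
(((17 - 6) + sqrt(-1 - 4*3*(-4))) + F(J(6, 3)))**2 = (((17 - 6) + sqrt(-1 - 4*3*(-4))) + 3**2)**2 = ((11 + sqrt(-1 - 12*(-4))) + 9)**2 = ((11 + sqrt(-1 + 48)) + 9)**2 = ((11 + sqrt(47)) + 9)**2 = (20 + sqrt(47))**2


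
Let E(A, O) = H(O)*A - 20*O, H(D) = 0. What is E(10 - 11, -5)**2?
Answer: 10000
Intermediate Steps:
E(A, O) = -20*O (E(A, O) = 0*A - 20*O = 0 - 20*O = -20*O)
E(10 - 11, -5)**2 = (-20*(-5))**2 = 100**2 = 10000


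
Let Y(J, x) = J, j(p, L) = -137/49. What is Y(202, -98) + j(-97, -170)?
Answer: 9761/49 ≈ 199.20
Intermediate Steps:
j(p, L) = -137/49 (j(p, L) = -137*1/49 = -137/49)
Y(202, -98) + j(-97, -170) = 202 - 137/49 = 9761/49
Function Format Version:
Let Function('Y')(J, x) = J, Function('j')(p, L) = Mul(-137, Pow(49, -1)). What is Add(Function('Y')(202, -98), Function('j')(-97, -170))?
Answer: Rational(9761, 49) ≈ 199.20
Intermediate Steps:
Function('j')(p, L) = Rational(-137, 49) (Function('j')(p, L) = Mul(-137, Rational(1, 49)) = Rational(-137, 49))
Add(Function('Y')(202, -98), Function('j')(-97, -170)) = Add(202, Rational(-137, 49)) = Rational(9761, 49)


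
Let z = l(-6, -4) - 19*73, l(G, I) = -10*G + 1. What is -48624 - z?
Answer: -47298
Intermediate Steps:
l(G, I) = 1 - 10*G
z = -1326 (z = (1 - 10*(-6)) - 19*73 = (1 + 60) - 1387 = 61 - 1387 = -1326)
-48624 - z = -48624 - 1*(-1326) = -48624 + 1326 = -47298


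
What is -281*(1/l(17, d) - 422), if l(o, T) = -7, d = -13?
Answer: 830355/7 ≈ 1.1862e+5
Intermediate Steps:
-281*(1/l(17, d) - 422) = -281*(1/(-7) - 422) = -281*(-1/7 - 422) = -281*(-2955/7) = 830355/7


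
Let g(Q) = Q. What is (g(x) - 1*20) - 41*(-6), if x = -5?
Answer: 221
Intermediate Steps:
(g(x) - 1*20) - 41*(-6) = (-5 - 1*20) - 41*(-6) = (-5 - 20) + 246 = -25 + 246 = 221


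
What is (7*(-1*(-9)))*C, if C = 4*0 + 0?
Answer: 0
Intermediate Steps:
C = 0 (C = 0 + 0 = 0)
(7*(-1*(-9)))*C = (7*(-1*(-9)))*0 = (7*9)*0 = 63*0 = 0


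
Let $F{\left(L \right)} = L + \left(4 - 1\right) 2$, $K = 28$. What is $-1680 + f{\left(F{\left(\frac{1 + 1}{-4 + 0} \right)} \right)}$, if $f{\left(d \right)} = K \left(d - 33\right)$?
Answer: $-2450$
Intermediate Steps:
$F{\left(L \right)} = 6 + L$ ($F{\left(L \right)} = L + 3 \cdot 2 = L + 6 = 6 + L$)
$f{\left(d \right)} = -924 + 28 d$ ($f{\left(d \right)} = 28 \left(d - 33\right) = 28 \left(-33 + d\right) = -924 + 28 d$)
$-1680 + f{\left(F{\left(\frac{1 + 1}{-4 + 0} \right)} \right)} = -1680 - \left(924 - 28 \left(6 + \frac{1 + 1}{-4 + 0}\right)\right) = -1680 - \left(924 - 28 \left(6 + \frac{2}{-4}\right)\right) = -1680 - \left(924 - 28 \left(6 + 2 \left(- \frac{1}{4}\right)\right)\right) = -1680 - \left(924 - 28 \left(6 - \frac{1}{2}\right)\right) = -1680 + \left(-924 + 28 \cdot \frac{11}{2}\right) = -1680 + \left(-924 + 154\right) = -1680 - 770 = -2450$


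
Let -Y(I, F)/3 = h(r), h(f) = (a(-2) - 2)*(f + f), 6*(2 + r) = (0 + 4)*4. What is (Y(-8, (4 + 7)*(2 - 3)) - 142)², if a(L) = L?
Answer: 15876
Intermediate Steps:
r = ⅔ (r = -2 + ((0 + 4)*4)/6 = -2 + (4*4)/6 = -2 + (⅙)*16 = -2 + 8/3 = ⅔ ≈ 0.66667)
h(f) = -8*f (h(f) = (-2 - 2)*(f + f) = -8*f)
Y(I, F) = 16 (Y(I, F) = -(-24)*2/3 = -3*(-16/3) = 16)
(Y(-8, (4 + 7)*(2 - 3)) - 142)² = (16 - 142)² = (-126)² = 15876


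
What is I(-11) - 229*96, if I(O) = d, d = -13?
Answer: -21997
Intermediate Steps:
I(O) = -13
I(-11) - 229*96 = -13 - 229*96 = -13 - 21984 = -21997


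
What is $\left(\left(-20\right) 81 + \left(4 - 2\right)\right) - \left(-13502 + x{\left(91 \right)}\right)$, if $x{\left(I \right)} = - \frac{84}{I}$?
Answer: $\frac{154504}{13} \approx 11885.0$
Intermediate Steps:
$\left(\left(-20\right) 81 + \left(4 - 2\right)\right) - \left(-13502 + x{\left(91 \right)}\right) = \left(\left(-20\right) 81 + \left(4 - 2\right)\right) - \left(-13502 - \frac{84}{91}\right) = \left(-1620 + \left(4 - 2\right)\right) + \left(13502 - \left(-84\right) \frac{1}{91}\right) = \left(-1620 + 2\right) + \left(13502 - - \frac{12}{13}\right) = -1618 + \left(13502 + \frac{12}{13}\right) = -1618 + \frac{175538}{13} = \frac{154504}{13}$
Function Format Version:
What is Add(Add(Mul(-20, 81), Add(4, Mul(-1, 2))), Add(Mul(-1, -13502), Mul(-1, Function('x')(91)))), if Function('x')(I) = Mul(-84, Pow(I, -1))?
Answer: Rational(154504, 13) ≈ 11885.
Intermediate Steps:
Add(Add(Mul(-20, 81), Add(4, Mul(-1, 2))), Add(Mul(-1, -13502), Mul(-1, Function('x')(91)))) = Add(Add(Mul(-20, 81), Add(4, Mul(-1, 2))), Add(Mul(-1, -13502), Mul(-1, Mul(-84, Pow(91, -1))))) = Add(Add(-1620, Add(4, -2)), Add(13502, Mul(-1, Mul(-84, Rational(1, 91))))) = Add(Add(-1620, 2), Add(13502, Mul(-1, Rational(-12, 13)))) = Add(-1618, Add(13502, Rational(12, 13))) = Add(-1618, Rational(175538, 13)) = Rational(154504, 13)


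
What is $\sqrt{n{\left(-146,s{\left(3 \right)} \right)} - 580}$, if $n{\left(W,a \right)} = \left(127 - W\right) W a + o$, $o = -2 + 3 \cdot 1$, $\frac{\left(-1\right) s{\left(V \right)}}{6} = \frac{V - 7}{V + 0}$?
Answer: $i \sqrt{319443} \approx 565.19 i$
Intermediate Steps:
$s{\left(V \right)} = - \frac{6 \left(-7 + V\right)}{V}$ ($s{\left(V \right)} = - 6 \frac{V - 7}{V + 0} = - 6 \frac{-7 + V}{V} = - \frac{6 \left(-7 + V\right)}{V}$)
$o = 1$ ($o = -2 + 3 = 1$)
$n{\left(W,a \right)} = 1 + W a \left(127 - W\right)$ ($n{\left(W,a \right)} = \left(127 - W\right) W a + 1 = W \left(127 - W\right) a + 1 = W a \left(127 - W\right) + 1 = 1 + W a \left(127 - W\right)$)
$\sqrt{n{\left(-146,s{\left(3 \right)} \right)} - 580} = \sqrt{\left(1 - \left(-6 + \frac{42}{3}\right) \left(-146\right)^{2} + 127 \left(-146\right) \left(-6 + \frac{42}{3}\right)\right) - 580} = \sqrt{\left(1 - \left(-6 + 42 \cdot \frac{1}{3}\right) 21316 + 127 \left(-146\right) \left(-6 + 42 \cdot \frac{1}{3}\right)\right) - 580} = \sqrt{\left(1 - \left(-6 + 14\right) 21316 + 127 \left(-146\right) \left(-6 + 14\right)\right) - 580} = \sqrt{\left(1 - 8 \cdot 21316 + 127 \left(-146\right) 8\right) - 580} = \sqrt{\left(1 - 170528 - 148336\right) - 580} = \sqrt{-318863 - 580} = \sqrt{-319443} = i \sqrt{319443}$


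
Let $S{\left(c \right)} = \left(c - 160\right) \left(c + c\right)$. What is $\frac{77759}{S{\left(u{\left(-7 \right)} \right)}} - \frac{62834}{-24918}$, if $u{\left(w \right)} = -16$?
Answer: $\frac{104158175}{6379008} \approx 16.328$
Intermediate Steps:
$S{\left(c \right)} = 2 c \left(-160 + c\right)$ ($S{\left(c \right)} = \left(-160 + c\right) 2 c = 2 c \left(-160 + c\right)$)
$\frac{77759}{S{\left(u{\left(-7 \right)} \right)}} - \frac{62834}{-24918} = \frac{77759}{2 \left(-16\right) \left(-160 - 16\right)} - \frac{62834}{-24918} = \frac{77759}{2 \left(-16\right) \left(-176\right)} - - \frac{31417}{12459} = \frac{77759}{5632} + \frac{31417}{12459} = 77759 \cdot \frac{1}{5632} + \frac{31417}{12459} = \frac{7069}{512} + \frac{31417}{12459} = \frac{104158175}{6379008}$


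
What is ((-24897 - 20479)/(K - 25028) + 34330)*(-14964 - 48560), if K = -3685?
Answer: -62619587594984/28713 ≈ -2.1809e+9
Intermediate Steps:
((-24897 - 20479)/(K - 25028) + 34330)*(-14964 - 48560) = ((-24897 - 20479)/(-3685 - 25028) + 34330)*(-14964 - 48560) = (-45376/(-28713) + 34330)*(-63524) = (-45376*(-1/28713) + 34330)*(-63524) = (45376/28713 + 34330)*(-63524) = (985762666/28713)*(-63524) = -62619587594984/28713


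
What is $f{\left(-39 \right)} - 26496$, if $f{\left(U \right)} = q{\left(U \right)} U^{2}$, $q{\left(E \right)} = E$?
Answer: $-85815$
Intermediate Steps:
$f{\left(U \right)} = U^{3}$ ($f{\left(U \right)} = U U^{2} = U^{3}$)
$f{\left(-39 \right)} - 26496 = \left(-39\right)^{3} - 26496 = -59319 - 26496 = -85815$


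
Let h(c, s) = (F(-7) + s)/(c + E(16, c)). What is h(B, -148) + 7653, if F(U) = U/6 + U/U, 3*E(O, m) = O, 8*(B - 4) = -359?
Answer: 6531565/853 ≈ 7657.2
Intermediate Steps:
B = -327/8 (B = 4 + (1/8)*(-359) = 4 - 359/8 = -327/8 ≈ -40.875)
E(O, m) = O/3
F(U) = 1 + U/6 (F(U) = U*(1/6) + 1 = U/6 + 1 = 1 + U/6)
h(c, s) = (-1/6 + s)/(16/3 + c) (h(c, s) = ((1 + (1/6)*(-7)) + s)/(c + (1/3)*16) = ((1 - 7/6) + s)/(c + 16/3) = (-1/6 + s)/(16/3 + c))
h(B, -148) + 7653 = (-1 + 6*(-148))/(2*(16 + 3*(-327/8))) + 7653 = (-1 - 888)/(2*(16 - 981/8)) + 7653 = (1/2)*(-889)/(-853/8) + 7653 = (1/2)*(-8/853)*(-889) + 7653 = 3556/853 + 7653 = 6531565/853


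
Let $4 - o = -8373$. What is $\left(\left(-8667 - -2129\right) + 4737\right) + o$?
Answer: $6576$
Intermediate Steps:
$o = 8377$ ($o = 4 - -8373 = 4 + 8373 = 8377$)
$\left(\left(-8667 - -2129\right) + 4737\right) + o = \left(\left(-8667 - -2129\right) + 4737\right) + 8377 = \left(\left(-8667 + 2129\right) + 4737\right) + 8377 = \left(-6538 + 4737\right) + 8377 = -1801 + 8377 = 6576$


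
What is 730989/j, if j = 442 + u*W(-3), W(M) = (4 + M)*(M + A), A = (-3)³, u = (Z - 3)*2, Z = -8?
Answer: 730989/1102 ≈ 663.33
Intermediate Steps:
u = -22 (u = (-8 - 3)*2 = -11*2 = -22)
A = -27
W(M) = (-27 + M)*(4 + M) (W(M) = (4 + M)*(M - 27) = (4 + M)*(-27 + M) = (-27 + M)*(4 + M))
j = 1102 (j = 442 - 22*(-108 + (-3)² - 23*(-3)) = 442 - 22*(-108 + 9 + 69) = 442 - 22*(-30) = 442 + 660 = 1102)
730989/j = 730989/1102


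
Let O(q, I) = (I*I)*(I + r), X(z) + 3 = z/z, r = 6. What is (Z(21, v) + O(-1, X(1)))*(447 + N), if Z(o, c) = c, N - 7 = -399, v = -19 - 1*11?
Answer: -770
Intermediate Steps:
v = -30 (v = -19 - 11 = -30)
N = -392 (N = 7 - 399 = -392)
X(z) = -2 (X(z) = -3 + z/z = -3 + 1 = -2)
O(q, I) = I**2*(6 + I) (O(q, I) = (I*I)*(I + 6) = I**2*(6 + I))
(Z(21, v) + O(-1, X(1)))*(447 + N) = (-30 + (-2)**2*(6 - 2))*(447 - 392) = (-30 + 4*4)*55 = (-30 + 16)*55 = -14*55 = -770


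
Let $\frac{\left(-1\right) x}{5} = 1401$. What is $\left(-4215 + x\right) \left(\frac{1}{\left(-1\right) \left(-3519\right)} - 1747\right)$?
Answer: $\frac{1352492240}{69} \approx 1.9601 \cdot 10^{7}$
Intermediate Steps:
$x = -7005$ ($x = \left(-5\right) 1401 = -7005$)
$\left(-4215 + x\right) \left(\frac{1}{\left(-1\right) \left(-3519\right)} - 1747\right) = \left(-4215 - 7005\right) \left(\frac{1}{\left(-1\right) \left(-3519\right)} - 1747\right) = - 11220 \left(\frac{1}{3519} - 1747\right) = \left(-11220\right) \left(- \frac{6147692}{3519}\right) = \frac{1352492240}{69}$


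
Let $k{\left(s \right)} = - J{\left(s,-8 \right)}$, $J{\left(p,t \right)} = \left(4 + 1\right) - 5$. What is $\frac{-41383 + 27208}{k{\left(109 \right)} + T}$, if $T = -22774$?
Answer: $\frac{14175}{22774} \approx 0.62242$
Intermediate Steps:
$J{\left(p,t \right)} = 0$ ($J{\left(p,t \right)} = 5 - 5 = 0$)
$k{\left(s \right)} = 0$ ($k{\left(s \right)} = \left(-1\right) 0 = 0$)
$\frac{-41383 + 27208}{k{\left(109 \right)} + T} = \frac{-41383 + 27208}{0 - 22774} = - \frac{14175}{-22774} = \left(-14175\right) \left(- \frac{1}{22774}\right) = \frac{14175}{22774}$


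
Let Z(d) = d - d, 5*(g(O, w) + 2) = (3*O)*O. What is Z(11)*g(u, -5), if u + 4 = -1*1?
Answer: 0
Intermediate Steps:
u = -5 (u = -4 - 1*1 = -4 - 1 = -5)
g(O, w) = -2 + 3*O**2/5 (g(O, w) = -2 + ((3*O)*O)/5 = -2 + (3*O**2)/5 = -2 + 3*O**2/5)
Z(d) = 0
Z(11)*g(u, -5) = 0*(-2 + (3/5)*(-5)**2) = 0*(-2 + (3/5)*25) = 0*(-2 + 15) = 0*13 = 0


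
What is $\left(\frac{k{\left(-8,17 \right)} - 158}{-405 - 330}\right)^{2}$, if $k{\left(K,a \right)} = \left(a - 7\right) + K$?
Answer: $\frac{2704}{60025} \approx 0.045048$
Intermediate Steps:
$k{\left(K,a \right)} = -7 + K + a$ ($k{\left(K,a \right)} = \left(-7 + a\right) + K = -7 + K + a$)
$\left(\frac{k{\left(-8,17 \right)} - 158}{-405 - 330}\right)^{2} = \left(\frac{\left(-7 - 8 + 17\right) - 158}{-405 - 330}\right)^{2} = \left(\frac{2 - 158}{-735}\right)^{2} = \left(\left(-156\right) \left(- \frac{1}{735}\right)\right)^{2} = \left(\frac{52}{245}\right)^{2} = \frac{2704}{60025}$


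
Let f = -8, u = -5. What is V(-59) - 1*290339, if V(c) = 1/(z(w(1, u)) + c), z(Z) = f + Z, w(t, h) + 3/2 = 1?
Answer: -39195767/135 ≈ -2.9034e+5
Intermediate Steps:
w(t, h) = -1/2 (w(t, h) = -3/2 + 1 = -1/2)
z(Z) = -8 + Z
V(c) = 1/(-17/2 + c) (V(c) = 1/((-8 - 1/2) + c) = 1/(-17/2 + c))
V(-59) - 1*290339 = 2/(-17 + 2*(-59)) - 1*290339 = 2/(-17 - 118) - 290339 = 2/(-135) - 290339 = 2*(-1/135) - 290339 = -2/135 - 290339 = -39195767/135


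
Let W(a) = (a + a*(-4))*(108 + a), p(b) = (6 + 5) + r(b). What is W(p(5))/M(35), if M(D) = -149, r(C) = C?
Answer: 5952/149 ≈ 39.946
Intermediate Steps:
p(b) = 11 + b (p(b) = (6 + 5) + b = 11 + b)
W(a) = -3*a*(108 + a) (W(a) = (a - 4*a)*(108 + a) = (-3*a)*(108 + a) = -3*a*(108 + a))
W(p(5))/M(35) = -3*(11 + 5)*(108 + (11 + 5))/(-149) = -3*16*(108 + 16)*(-1/149) = -3*16*124*(-1/149) = -5952*(-1/149) = 5952/149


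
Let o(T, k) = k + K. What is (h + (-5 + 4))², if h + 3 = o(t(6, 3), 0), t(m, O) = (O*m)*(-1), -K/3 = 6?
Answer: 484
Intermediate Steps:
K = -18 (K = -3*6 = -18)
t(m, O) = -O*m
o(T, k) = -18 + k (o(T, k) = k - 18 = -18 + k)
h = -21 (h = -3 + (-18 + 0) = -3 - 18 = -21)
(h + (-5 + 4))² = (-21 + (-5 + 4))² = (-21 - 1)² = (-22)² = 484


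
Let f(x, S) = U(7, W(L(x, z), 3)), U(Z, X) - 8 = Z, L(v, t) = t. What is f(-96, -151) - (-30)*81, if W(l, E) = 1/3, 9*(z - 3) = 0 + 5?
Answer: 2445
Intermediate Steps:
z = 32/9 (z = 3 + (0 + 5)/9 = 3 + (⅑)*5 = 3 + 5/9 = 32/9 ≈ 3.5556)
W(l, E) = ⅓
U(Z, X) = 8 + Z
f(x, S) = 15 (f(x, S) = 8 + 7 = 15)
f(-96, -151) - (-30)*81 = 15 - (-30)*81 = 15 - 1*(-2430) = 15 + 2430 = 2445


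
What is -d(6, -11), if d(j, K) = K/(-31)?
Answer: -11/31 ≈ -0.35484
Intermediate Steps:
d(j, K) = -K/31 (d(j, K) = K*(-1/31) = -K/31)
-d(6, -11) = -(-1)*(-11)/31 = -1*11/31 = -11/31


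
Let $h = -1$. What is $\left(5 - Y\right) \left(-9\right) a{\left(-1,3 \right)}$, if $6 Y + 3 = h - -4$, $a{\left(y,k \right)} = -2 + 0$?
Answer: $90$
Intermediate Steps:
$a{\left(y,k \right)} = -2$
$Y = 0$ ($Y = - \frac{1}{2} + \frac{-1 - -4}{6} = - \frac{1}{2} + \frac{-1 + 4}{6} = - \frac{1}{2} + \frac{1}{6} \cdot 3 = - \frac{1}{2} + \frac{1}{2} = 0$)
$\left(5 - Y\right) \left(-9\right) a{\left(-1,3 \right)} = \left(5 - 0\right) \left(-9\right) \left(-2\right) = \left(5 + 0\right) \left(-9\right) \left(-2\right) = 5 \left(-9\right) \left(-2\right) = \left(-45\right) \left(-2\right) = 90$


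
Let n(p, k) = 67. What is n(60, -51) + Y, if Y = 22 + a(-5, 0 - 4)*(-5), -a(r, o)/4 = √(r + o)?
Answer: 89 + 60*I ≈ 89.0 + 60.0*I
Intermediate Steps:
a(r, o) = -4*√(o + r) (a(r, o) = -4*√(r + o) = -4*√(o + r))
Y = 22 + 60*I (Y = 22 - 4*√((0 - 4) - 5)*(-5) = 22 - 4*√(-4 - 5)*(-5) = 22 - 12*I*(-5) = 22 + 60*I ≈ 22.0 + 60.0*I)
n(60, -51) + Y = 67 + (22 + 60*I) = 89 + 60*I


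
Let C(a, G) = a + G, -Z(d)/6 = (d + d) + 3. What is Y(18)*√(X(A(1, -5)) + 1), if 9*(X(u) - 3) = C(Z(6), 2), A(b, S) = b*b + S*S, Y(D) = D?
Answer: 12*I*√13 ≈ 43.267*I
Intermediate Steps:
Z(d) = -18 - 12*d (Z(d) = -6*((d + d) + 3) = -6*(2*d + 3) = -6*(3 + 2*d) = -18 - 12*d)
C(a, G) = G + a
A(b, S) = S² + b² (A(b, S) = b² + S² = S² + b²)
X(u) = -61/9 (X(u) = 3 + (2 + (-18 - 12*6))/9 = 3 + (2 + (-18 - 72))/9 = 3 + (2 - 90)/9 = 3 + (⅑)*(-88) = 3 - 88/9 = -61/9)
Y(18)*√(X(A(1, -5)) + 1) = 18*√(-61/9 + 1) = 18*√(-52/9) = 18*(2*I*√13/3) = 12*I*√13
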